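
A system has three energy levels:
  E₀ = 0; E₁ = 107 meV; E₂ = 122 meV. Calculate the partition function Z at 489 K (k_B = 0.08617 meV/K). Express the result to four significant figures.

Z = 1.134

k_BT = 0.08617 × 489 K = 42.1371 meV.
Eᵢ/kT = 0, 2.53933, 2.89531.
Z = Σ e^(−Eᵢ/kT) = e^(−0) + e^(−2.53933) + e^(−2.89531) = 1.00000 + 0.0789193 + 0.0552819 = 1.13420.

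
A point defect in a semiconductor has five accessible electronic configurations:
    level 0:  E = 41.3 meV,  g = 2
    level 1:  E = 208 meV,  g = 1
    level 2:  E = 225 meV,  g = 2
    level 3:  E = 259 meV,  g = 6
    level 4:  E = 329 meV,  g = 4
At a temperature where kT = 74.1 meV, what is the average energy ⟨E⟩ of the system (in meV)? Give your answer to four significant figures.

Eᵢ/kT = 0.557355, 2.80702, 3.03644, 3.49528, 4.43995.
Z = Σ gᵢe^(−Eᵢ/kT) = 2·e^(−0.557355) + 1·e^(−2.80702) + 2·e^(−3.03644) + 6·e^(−3.49528) + 4·e^(−4.43995) = 1.14544 + 0.0603847 + 0.0960110 + 0.182042 + 0.0471861 = 1.53106.
⟨E⟩ = Σ Eᵢ gᵢe^(−Eᵢ/kT) / Z = (41.3·1.14544 + 208·0.0603847 + 225·0.0960110 + 259·0.182042 + 329·0.0471861) / 1.53106 = 94.15 meV.

94.15 meV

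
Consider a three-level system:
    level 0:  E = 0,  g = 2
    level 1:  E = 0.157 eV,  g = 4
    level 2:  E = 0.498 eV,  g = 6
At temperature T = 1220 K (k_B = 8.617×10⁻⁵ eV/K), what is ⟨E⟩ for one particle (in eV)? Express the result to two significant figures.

0.057 eV

k_BT = 8.617×10⁻⁵ × 1220 K = 0.1051 eV.
Eᵢ/kT = 0, 1.494, 4.738.
Z = Σ gᵢe^(−Eᵢ/kT) = 2·e^(−0) + 4·e^(−1.494) + 6·e^(−4.738) = 2.000 + 0.8979 + 0.05254 = 2.950.
⟨E⟩ = Σ Eᵢ gᵢe^(−Eᵢ/kT) / Z = (0·2.000 + 0.157·0.8979 + 0.498·0.05254) / 2.950 = 0.057 eV.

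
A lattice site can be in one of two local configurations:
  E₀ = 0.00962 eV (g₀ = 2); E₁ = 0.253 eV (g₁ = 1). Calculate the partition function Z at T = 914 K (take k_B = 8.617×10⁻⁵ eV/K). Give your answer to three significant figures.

k_BT = 8.617×10⁻⁵ × 914 K = 0.078759 eV.
Eᵢ/kT = 0.12214, 3.2123.
Z = Σ gᵢe^(−Eᵢ/kT) = 2·e^(−0.12214) + 1·e^(−3.2123) = 1.7700 + 0.040264 = 1.8103.

Z = 1.81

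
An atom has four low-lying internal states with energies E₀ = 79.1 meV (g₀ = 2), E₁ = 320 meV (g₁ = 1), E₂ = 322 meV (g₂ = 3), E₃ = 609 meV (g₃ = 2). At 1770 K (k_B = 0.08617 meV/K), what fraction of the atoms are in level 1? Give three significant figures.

k_BT = 0.08617 × 1770 K = 152.52 meV.
Eᵢ/kT = 0.51862, 2.0981, 2.1112, 3.9929.
Z = Σ gᵢe^(−Eᵢ/kT) = 2·e^(−0.51862) + 1·e^(−2.0981) + 3·e^(−2.1112) + 2·e^(−3.9929) = 1.1907 + 0.12269 + 0.36328 + 0.036892 = 1.7136.
P₁ = g₁ e^(−E₁/kT) / Z = 0.12269/1.7136 = 0.0716.

0.0716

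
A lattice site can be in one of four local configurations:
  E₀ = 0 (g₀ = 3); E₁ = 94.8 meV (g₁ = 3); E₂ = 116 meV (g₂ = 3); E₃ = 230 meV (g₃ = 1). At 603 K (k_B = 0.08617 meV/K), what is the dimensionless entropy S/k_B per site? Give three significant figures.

1.77

k_BT = 0.08617 × 603 K = 51.961 meV.
Eᵢ/kT = 0, 1.8244, 2.2324, 4.4264.
Z = Σ gᵢe^(−Eᵢ/kT) = 3·e^(−0) + 3·e^(−1.8244) + 3·e^(−2.2324) + 1·e^(−4.4264) = 3.0000 + 0.48394 + 0.32181 + 0.011957 = 3.8177.
⟨E⟩ = Σ EᵢPᵢ = 22.516 meV.
S/k_B = ln Z + ⟨E⟩/kT = ln(3.8177) + 22.516/51.961 = 1.3396 + 0.43332 = 1.77.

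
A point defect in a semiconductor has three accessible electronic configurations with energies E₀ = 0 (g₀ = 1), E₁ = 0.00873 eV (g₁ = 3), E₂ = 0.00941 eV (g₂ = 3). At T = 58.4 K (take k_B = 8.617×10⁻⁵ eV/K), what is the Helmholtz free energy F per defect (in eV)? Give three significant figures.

-0.00347 eV

k_BT = 8.617×10⁻⁵ × 58.4 K = 0.0050323 eV.
Eᵢ/kT = 0, 1.7348, 1.8699.
Z = Σ gᵢe^(−Eᵢ/kT) = 1·e^(−0) + 3·e^(−1.7348) + 3·e^(−1.8699) = 1.0000 + 0.52931 + 0.46242 = 1.9917.
F = −kT ln Z = −0.0050323 × ln(1.9917) = −0.0050323 × 0.68899 = -0.00347 eV.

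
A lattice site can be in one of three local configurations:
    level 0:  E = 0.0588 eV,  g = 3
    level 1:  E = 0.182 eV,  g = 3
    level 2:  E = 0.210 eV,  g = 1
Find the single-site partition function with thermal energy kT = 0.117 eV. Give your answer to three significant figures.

Eᵢ/kT = 0.50256, 1.5556, 1.7949.
Z = Σ gᵢe^(−Eᵢ/kT) = 3·e^(−0.50256) + 3·e^(−1.5556) + 1·e^(−1.7949) = 1.8149 + 0.63319 + 0.16614 = 2.6142.

Z = 2.61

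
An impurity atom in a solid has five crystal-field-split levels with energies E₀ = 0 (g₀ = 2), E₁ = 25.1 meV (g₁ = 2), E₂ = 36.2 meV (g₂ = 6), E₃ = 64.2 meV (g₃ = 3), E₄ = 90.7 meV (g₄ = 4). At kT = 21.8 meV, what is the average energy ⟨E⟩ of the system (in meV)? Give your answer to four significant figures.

18.27 meV

Eᵢ/kT = 0, 1.15138, 1.66055, 2.94495, 4.16055.
Z = Σ gᵢe^(−Eᵢ/kT) = 2·e^(−0) + 2·e^(−1.15138) + 6·e^(−1.66055) + 3·e^(−2.94495) + 4·e^(−4.16055) = 2.00000 + 0.632400 + 1.14021 + 0.157814 + 0.0623959 = 3.99282.
⟨E⟩ = Σ Eᵢ gᵢe^(−Eᵢ/kT) / Z = (0·2.00000 + 25.1·0.632400 + 36.2·1.14021 + 64.2·0.157814 + 90.7·0.0623959) / 3.99282 = 18.27 meV.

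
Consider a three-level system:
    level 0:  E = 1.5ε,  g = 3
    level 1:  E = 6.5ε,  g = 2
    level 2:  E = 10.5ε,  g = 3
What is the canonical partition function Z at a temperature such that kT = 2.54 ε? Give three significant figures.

Eᵢ/kT = 0.59055, 2.5591, 4.1339.
Z = Σ gᵢe^(−Eᵢ/kT) = 3·e^(−0.59055) + 2·e^(−2.5591) + 3·e^(−4.1339) = 1.6621 + 0.15475 + 0.048061 = 1.8649.

Z = 1.86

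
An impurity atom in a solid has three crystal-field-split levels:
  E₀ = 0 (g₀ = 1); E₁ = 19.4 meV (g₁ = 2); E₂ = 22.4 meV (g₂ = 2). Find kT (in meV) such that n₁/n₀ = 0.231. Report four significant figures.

8.988 meV

n₁/n₀ = (g₁/g₀) exp[−(E₁−E₀)/kT] = 0.231.
⇒ (E₁−E₀)/kT = ln((2/1)/0.231) = ln(8.65801) = 2.15848.
kT = 19.4 meV / 2.15848 = 8.988 meV.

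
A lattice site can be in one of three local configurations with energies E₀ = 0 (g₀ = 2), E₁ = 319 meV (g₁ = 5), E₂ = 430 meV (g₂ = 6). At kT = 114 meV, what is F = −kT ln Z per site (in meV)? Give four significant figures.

-101.8 meV

Eᵢ/kT = 0, 2.79825, 3.77193.
Z = Σ gᵢe^(−Eᵢ/kT) = 2·e^(−0) + 5·e^(−2.79825) + 6·e^(−3.77193) = 2.00000 + 0.304583 + 0.138046 = 2.44263.
F = −kT ln Z = −114 × ln(2.44263) = −114 × 0.893075 = -101.8 meV.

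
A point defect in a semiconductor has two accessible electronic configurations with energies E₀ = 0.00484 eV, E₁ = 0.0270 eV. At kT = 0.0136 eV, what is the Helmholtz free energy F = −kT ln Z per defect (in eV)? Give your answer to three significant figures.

0.00241 eV

Eᵢ/kT = 0.35588, 1.9853.
Z = Σ e^(−Eᵢ/kT) = e^(−0.35588) + e^(−1.9853) = 0.70056 + 0.13734 = 0.83790.
F = −kT ln Z = −0.0136 × ln(0.83790) = −0.0136 × -0.17686 = 0.00241 eV.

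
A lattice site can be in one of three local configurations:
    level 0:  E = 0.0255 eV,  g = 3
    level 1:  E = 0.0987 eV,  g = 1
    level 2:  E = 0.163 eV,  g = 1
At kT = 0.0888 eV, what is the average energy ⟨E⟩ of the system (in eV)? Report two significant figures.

Eᵢ/kT = 0.2872, 1.111, 1.836.
Z = Σ gᵢe^(−Eᵢ/kT) = 3·e^(−0.2872) + 1·e^(−1.111) + 1·e^(−1.836) = 2.251 + 0.3292 + 0.1595 = 2.740.
⟨E⟩ = Σ Eᵢ gᵢe^(−Eᵢ/kT) / Z = (0.0255·2.251 + 0.0987·0.3292 + 0.163·0.1595) / 2.740 = 0.042 eV.

0.042 eV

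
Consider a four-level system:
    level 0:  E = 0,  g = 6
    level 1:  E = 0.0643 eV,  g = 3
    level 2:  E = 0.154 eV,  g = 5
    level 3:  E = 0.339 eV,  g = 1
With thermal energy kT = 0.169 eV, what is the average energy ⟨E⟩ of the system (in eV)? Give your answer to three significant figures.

0.0478 eV

Eᵢ/kT = 0, 0.38047, 0.91124, 2.0059.
Z = Σ gᵢe^(−Eᵢ/kT) = 6·e^(−0) + 3·e^(−0.38047) + 5·e^(−0.91124) + 1·e^(−2.0059) = 6.0000 + 2.0506 + 2.0101 + 0.13454 = 10.195.
⟨E⟩ = Σ Eᵢ gᵢe^(−Eᵢ/kT) / Z = (0·6.0000 + 0.0643·2.0506 + 0.154·2.0101 + 0.339·0.13454) / 10.195 = 0.0478 eV.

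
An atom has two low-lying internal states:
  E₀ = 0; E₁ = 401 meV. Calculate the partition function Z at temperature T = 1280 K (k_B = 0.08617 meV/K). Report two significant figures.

k_BT = 0.08617 × 1280 K = 110.3 meV.
Eᵢ/kT = 0, 3.636.
Z = Σ e^(−Eᵢ/kT) = e^(−0) + e^(−3.636) = 1.000 + 0.02636 = 1.026.

Z = 1.0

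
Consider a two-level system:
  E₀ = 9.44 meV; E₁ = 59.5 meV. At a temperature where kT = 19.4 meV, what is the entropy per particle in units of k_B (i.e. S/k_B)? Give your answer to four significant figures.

0.2547

Eᵢ/kT = 0.486598, 3.06701.
Z = Σ e^(−Eᵢ/kT) = e^(−0.486598) + e^(−3.06701) = 0.614714 + 0.0465602 = 0.661274.
⟨E⟩ = Σ EᵢPᵢ = 12.9647 meV.
S/k_B = ln Z + ⟨E⟩/kT = ln(0.661274) + 12.9647/19.4 = -0.413587 + 0.668284 = 0.2547.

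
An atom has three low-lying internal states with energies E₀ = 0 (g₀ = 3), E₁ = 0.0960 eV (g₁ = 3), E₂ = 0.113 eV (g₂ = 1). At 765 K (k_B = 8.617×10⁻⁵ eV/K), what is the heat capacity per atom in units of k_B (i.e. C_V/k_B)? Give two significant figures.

k_BT = 8.617×10⁻⁵ × 765 K = 0.06592 eV.
Eᵢ/kT = 0, 1.456, 1.714.
Z = Σ gᵢe^(−Eᵢ/kT) = 3·e^(−0) + 3·e^(−1.456) + 1·e^(−1.714) = 3.000 + 0.6995 + 0.1801 = 3.880.
⟨E⟩ = 0.02255 eV, ⟨E²⟩ = 0.002254 eV².
C_V/k_B = (⟨E²⟩ − ⟨E⟩²)/(kT)² = (0.002254 − 0.0005085)/0.004345 = 0.40.

0.40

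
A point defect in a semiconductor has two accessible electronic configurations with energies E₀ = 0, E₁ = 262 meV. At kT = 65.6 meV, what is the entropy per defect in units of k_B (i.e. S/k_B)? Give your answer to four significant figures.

0.09053

Eᵢ/kT = 0, 3.99390.
Z = Σ e^(−Eᵢ/kT) = e^(−0) + e^(−3.99390) = 1.00000 + 0.0184277 = 1.01843.
⟨E⟩ = Σ EᵢPᵢ = 4.74069 meV.
S/k_B = ln Z + ⟨E⟩/kT = ln(1.01843) + 4.74069/65.6 = 0.0182622 + 0.0722666 = 0.09053.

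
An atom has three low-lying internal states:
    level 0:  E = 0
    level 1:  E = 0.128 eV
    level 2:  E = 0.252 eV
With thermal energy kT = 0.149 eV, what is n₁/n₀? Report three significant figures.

n₁/n₀ = exp[−(E₁−E₀)/kT] = exp(−(0.128 eV)/(0.149 eV)) = exp(-0.85906) = 0.424.

0.424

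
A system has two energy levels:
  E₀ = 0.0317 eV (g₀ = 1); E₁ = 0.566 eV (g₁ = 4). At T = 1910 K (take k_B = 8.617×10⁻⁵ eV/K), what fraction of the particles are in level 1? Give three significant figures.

k_BT = 8.617×10⁻⁵ × 1910 K = 0.16458 eV.
Eᵢ/kT = 0.19261, 3.4391.
Z = Σ gᵢe^(−Eᵢ/kT) = 1·e^(−0.19261) + 4·e^(−3.4391) = 0.82480 + 0.12837 = 0.95317.
P₁ = g₁ e^(−E₁/kT) / Z = 0.12837/0.95317 = 0.135.

0.135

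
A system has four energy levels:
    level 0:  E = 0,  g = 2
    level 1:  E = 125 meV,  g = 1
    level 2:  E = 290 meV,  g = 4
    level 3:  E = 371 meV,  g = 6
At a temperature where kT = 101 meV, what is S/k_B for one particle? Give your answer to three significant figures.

Eᵢ/kT = 0, 1.2376, 2.8713, 3.6733.
Z = Σ gᵢe^(−Eᵢ/kT) = 2·e^(−0) + 1·e^(−1.2376) + 4·e^(−2.8713) + 6·e^(−3.6733) = 2.0000 + 0.29008 + 0.22650 + 0.15236 = 2.6689.
⟨E⟩ = Σ EᵢPᵢ = 59.377 meV.
S/k_B = ln Z + ⟨E⟩/kT = ln(2.6689) + 59.377/101 = 0.98167 + 0.58789 = 1.57.

1.57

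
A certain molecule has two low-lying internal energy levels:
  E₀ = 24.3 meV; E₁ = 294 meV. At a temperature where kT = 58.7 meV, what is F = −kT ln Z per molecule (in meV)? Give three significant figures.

23.7 meV

Eᵢ/kT = 0.41397, 5.0085.
Z = Σ e^(−Eᵢ/kT) = e^(−0.41397) + e^(−5.0085) = 0.66102 + 0.0066809 = 0.66770.
F = −kT ln Z = −58.7 × ln(0.66770) = −58.7 × -0.40392 = 23.7 meV.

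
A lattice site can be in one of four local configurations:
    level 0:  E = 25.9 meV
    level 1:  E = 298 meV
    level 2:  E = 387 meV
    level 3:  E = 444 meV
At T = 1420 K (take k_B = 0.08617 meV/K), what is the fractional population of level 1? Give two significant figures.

0.091

k_BT = 0.08617 × 1420 K = 122.4 meV.
Eᵢ/kT = 0.2116, 2.435, 3.162, 3.627.
Z = Σ e^(−Eᵢ/kT) = e^(−0.2116) + e^(−2.435) + e^(−3.162) + e^(−3.627) = 0.8093 + 0.08760 + 0.04234 + 0.02660 = 0.9658.
P₁ = e^(−E₁/kT) / Z = 0.08760/0.9658 = 0.091.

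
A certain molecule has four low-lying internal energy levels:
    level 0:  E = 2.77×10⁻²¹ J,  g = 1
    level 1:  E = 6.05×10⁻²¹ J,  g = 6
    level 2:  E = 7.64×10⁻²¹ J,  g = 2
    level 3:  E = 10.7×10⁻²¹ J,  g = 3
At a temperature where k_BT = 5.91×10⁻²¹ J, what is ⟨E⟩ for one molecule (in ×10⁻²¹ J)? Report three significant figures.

6.34 ×10⁻²¹ J

Eᵢ/kT = 0.46870, 1.0237, 1.2927, 1.8105.
Z = Σ gᵢe^(−Eᵢ/kT) = 1·e^(−0.46870) + 6·e^(−1.0237) + 2·e^(−1.2927) + 3·e^(−1.8105) = 0.62582 + 2.1556 + 0.54906 + 0.49072 = 3.8212.
⟨E⟩ = Σ Eᵢ gᵢe^(−Eᵢ/kT) / Z = (2.77·0.62582 + 6.05·2.1556 + 7.64·0.54906 + 10.7·0.49072) / 3.8212 = 6.34 ×10⁻²¹ J.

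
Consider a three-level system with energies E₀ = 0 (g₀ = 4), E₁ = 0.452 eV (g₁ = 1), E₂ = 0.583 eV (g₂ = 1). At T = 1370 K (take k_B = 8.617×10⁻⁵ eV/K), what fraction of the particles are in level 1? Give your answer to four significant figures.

k_BT = 8.617×10⁻⁵ × 1370 K = 0.118053 eV.
Eᵢ/kT = 0, 3.82879, 4.93846.
Z = Σ gᵢe^(−Eᵢ/kT) = 4·e^(−0) + 1·e^(−3.82879) + 1·e^(−4.93846) = 4.00000 + 0.0217359 + 0.00716562 = 4.02890.
P₁ = g₁ e^(−E₁/kT) / Z = 0.0217359/4.02890 = 0.005395.

0.005395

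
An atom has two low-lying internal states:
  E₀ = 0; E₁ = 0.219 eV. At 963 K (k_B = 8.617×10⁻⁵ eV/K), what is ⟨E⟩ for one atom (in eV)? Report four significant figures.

0.01460 eV

k_BT = 8.617×10⁻⁵ × 963 K = 0.0829817 eV.
Eᵢ/kT = 0, 2.63914.
Z = Σ e^(−Eᵢ/kT) = e^(−0) + e^(−2.63914) = 1.00000 + 0.0714227 = 1.07142.
⟨E⟩ = Σ Eᵢ e^(−Eᵢ/kT) / Z = (0·1.00000 + 0.219·0.0714227) / 1.07142 = 0.01460 eV.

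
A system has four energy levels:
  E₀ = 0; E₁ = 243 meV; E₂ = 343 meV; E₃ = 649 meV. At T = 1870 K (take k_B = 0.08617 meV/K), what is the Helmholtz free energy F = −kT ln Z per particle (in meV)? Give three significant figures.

k_BT = 0.08617 × 1870 K = 161.14 meV.
Eᵢ/kT = 0, 1.5080, 2.1286, 4.0276.
Z = Σ e^(−Eᵢ/kT) = e^(−0) + e^(−1.5080) + e^(−2.1286) + e^(−4.0276) = 1.0000 + 0.22135 + 0.11900 + 0.017817 = 1.3582.
F = −kT ln Z = −161.14 × ln(1.3582) = −161.14 × 0.30616 = -49.3 meV.

-49.3 meV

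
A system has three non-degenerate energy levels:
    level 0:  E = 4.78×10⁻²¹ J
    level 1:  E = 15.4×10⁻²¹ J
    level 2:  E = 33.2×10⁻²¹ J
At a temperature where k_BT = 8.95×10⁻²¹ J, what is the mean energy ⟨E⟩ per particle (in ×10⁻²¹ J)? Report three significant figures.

8.07 ×10⁻²¹ J

Eᵢ/kT = 0.53408, 1.7207, 3.7095.
Z = Σ e^(−Eᵢ/kT) = e^(−0.53408) + e^(−1.7207) + e^(−3.7095) = 0.58621 + 0.17894 + 0.024490 = 0.78964.
⟨E⟩ = Σ Eᵢ e^(−Eᵢ/kT) / Z = (4.78·0.58621 + 15.4·0.17894 + 33.2·0.024490) / 0.78964 = 8.07 ×10⁻²¹ J.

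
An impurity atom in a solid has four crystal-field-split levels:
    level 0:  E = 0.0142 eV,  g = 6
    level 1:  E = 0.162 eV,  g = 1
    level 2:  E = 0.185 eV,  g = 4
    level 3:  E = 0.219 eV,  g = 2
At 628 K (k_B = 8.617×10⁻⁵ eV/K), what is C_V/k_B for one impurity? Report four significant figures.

0.4312

k_BT = 8.617×10⁻⁵ × 628 K = 0.0541148 eV.
Eᵢ/kT = 0.262405, 2.99364, 3.41866, 4.04695.
Z = Σ gᵢe^(−Eᵢ/kT) = 6·e^(−0.262405) + 1·e^(−2.99364) + 4·e^(−3.41866) + 2·e^(−4.04695) = 4.61520 + 0.0501047 + 0.131025 + 0.0349512 = 4.83128.
⟨E⟩ = 0.0218465 eV, ⟨E²⟩ = 0.00173995 eV².
C_V/k_B = (⟨E²⟩ − ⟨E⟩²)/(kT)² = (0.00173995 − 0.000477270)/0.00292841 = 0.4312.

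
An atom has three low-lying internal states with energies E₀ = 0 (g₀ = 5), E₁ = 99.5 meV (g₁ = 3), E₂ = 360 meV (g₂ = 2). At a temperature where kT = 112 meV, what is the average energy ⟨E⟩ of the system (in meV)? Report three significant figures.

Eᵢ/kT = 0, 0.88839, 3.2143.
Z = Σ gᵢe^(−Eᵢ/kT) = 5·e^(−0) + 3·e^(−0.88839) + 2·e^(−3.2143) = 5.0000 + 1.2340 + 0.080367 = 6.3144.
⟨E⟩ = Σ Eᵢ gᵢe^(−Eᵢ/kT) / Z = (0·5.0000 + 99.5·1.2340 + 360·0.080367) / 6.3144 = 24.0 meV.

24.0 meV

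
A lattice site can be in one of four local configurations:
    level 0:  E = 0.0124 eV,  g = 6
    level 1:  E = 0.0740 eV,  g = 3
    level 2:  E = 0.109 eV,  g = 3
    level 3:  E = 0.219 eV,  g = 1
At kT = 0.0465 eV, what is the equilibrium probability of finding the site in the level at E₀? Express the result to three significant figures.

Eᵢ/kT = 0.26667, 1.5914, 2.3441, 4.7097.
Z = Σ gᵢe^(−Eᵢ/kT) = 6·e^(−0.26667) + 3·e^(−1.5914) + 3·e^(−2.3441) + 1·e^(−4.7097) = 4.5956 + 0.61092 + 0.28780 + 0.0090075 = 5.5033.
P₀ = g₀ e^(−E₀/kT) / Z = 4.5956/5.5033 = 0.835.

0.835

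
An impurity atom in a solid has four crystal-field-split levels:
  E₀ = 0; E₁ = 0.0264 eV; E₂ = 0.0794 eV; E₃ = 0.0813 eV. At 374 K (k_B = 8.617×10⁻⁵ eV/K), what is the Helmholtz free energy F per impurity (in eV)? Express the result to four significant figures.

-0.01527 eV

k_BT = 8.617×10⁻⁵ × 374 K = 0.0322276 eV.
Eᵢ/kT = 0, 0.819174, 2.46373, 2.52268.
Z = Σ e^(−Eᵢ/kT) = e^(−0) + e^(−0.819174) + e^(−2.46373) + e^(−2.52268) = 1.00000 + 0.440796 + 0.0851169 + 0.0802443 = 1.60616.
F = −kT ln Z = −0.0322276 × ln(1.60616) = −0.0322276 × 0.473846 = -0.01527 eV.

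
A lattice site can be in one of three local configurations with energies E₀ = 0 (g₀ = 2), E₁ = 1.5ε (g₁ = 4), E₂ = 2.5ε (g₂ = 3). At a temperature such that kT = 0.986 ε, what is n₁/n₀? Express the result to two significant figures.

0.44

n₁/n₀ = (g₁/g₀) exp[−(E₁−E₀)/kT] = (4/2) × exp(−(1.5ε)/(0.986ε)) = (4/2) × exp(-1.521) = 0.44.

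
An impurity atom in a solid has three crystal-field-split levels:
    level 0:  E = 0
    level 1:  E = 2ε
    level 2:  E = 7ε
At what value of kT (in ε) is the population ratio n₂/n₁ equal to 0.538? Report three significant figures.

n₂/n₁ = exp[−(E₂−E₁)/kT] = 0.538.
⇒ (E₂−E₁)/kT = ln(1/0.538) = ln(1.8587) = 0.61988.
kT = 5ε / 0.61988 = 8.07 ε.

8.07 ε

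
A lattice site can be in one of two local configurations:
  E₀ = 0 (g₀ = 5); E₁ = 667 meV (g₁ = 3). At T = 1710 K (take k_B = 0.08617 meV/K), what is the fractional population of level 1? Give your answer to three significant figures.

k_BT = 0.08617 × 1710 K = 147.35 meV.
Eᵢ/kT = 0, 4.5266.
Z = Σ gᵢe^(−Eᵢ/kT) = 5·e^(−0) + 3·e^(−4.5266) = 5.0000 + 0.032452 = 5.0325.
P₁ = g₁ e^(−E₁/kT) / Z = 0.032452/5.0325 = 0.00645.

0.00645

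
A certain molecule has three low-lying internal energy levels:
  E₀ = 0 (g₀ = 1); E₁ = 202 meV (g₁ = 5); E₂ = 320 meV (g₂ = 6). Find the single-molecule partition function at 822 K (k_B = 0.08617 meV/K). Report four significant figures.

k_BT = 0.08617 × 822 K = 70.8317 meV.
Eᵢ/kT = 0, 2.85183, 4.51775.
Z = Σ gᵢe^(−Eᵢ/kT) = 1·e^(−0) + 5·e^(−2.85183) + 6·e^(−4.51775) = 1.00000 + 0.288693 + 0.0654813 = 1.35417.

Z = 1.354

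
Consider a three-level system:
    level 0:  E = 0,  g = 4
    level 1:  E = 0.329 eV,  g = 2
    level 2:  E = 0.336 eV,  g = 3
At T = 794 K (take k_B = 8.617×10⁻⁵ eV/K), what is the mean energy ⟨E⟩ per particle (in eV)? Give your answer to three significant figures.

k_BT = 8.617×10⁻⁵ × 794 K = 0.068419 eV.
Eᵢ/kT = 0, 4.8086, 4.9109.
Z = Σ gᵢe^(−Eᵢ/kT) = 4·e^(−0) + 2·e^(−4.8086) + 3·e^(−4.9109) = 4.0000 + 0.016319 + 0.022098 = 4.0384.
⟨E⟩ = Σ Eᵢ gᵢe^(−Eᵢ/kT) / Z = (0·4.0000 + 0.329·0.016319 + 0.336·0.022098) / 4.0384 = 0.00317 eV.

0.00317 eV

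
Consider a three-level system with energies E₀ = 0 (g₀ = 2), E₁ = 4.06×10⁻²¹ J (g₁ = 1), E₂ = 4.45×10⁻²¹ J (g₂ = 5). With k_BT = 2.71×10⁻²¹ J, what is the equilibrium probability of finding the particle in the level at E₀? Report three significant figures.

Eᵢ/kT = 0, 1.4982, 1.6421.
Z = Σ gᵢe^(−Eᵢ/kT) = 2·e^(−0) + 1·e^(−1.4982) + 5·e^(−1.6421) = 2.0000 + 0.22353 + 0.96787 = 3.1914.
P₀ = g₀ e^(−E₀/kT) / Z = 2.0000/3.1914 = 0.627.

0.627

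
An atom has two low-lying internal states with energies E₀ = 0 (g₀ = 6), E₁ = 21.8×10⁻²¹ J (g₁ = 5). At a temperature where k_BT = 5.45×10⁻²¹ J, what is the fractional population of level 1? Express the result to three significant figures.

Eᵢ/kT = 0, 4.0000.
Z = Σ gᵢe^(−Eᵢ/kT) = 6·e^(−0) + 5·e^(−4.0000) = 6.0000 + 0.091578 = 6.0916.
P₁ = g₁ e^(−E₁/kT) / Z = 0.091578/6.0916 = 0.0150.

0.0150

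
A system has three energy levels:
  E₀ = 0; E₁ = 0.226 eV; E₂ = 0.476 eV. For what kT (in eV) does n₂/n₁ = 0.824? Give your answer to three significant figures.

1.29 eV

n₂/n₁ = exp[−(E₂−E₁)/kT] = 0.824.
⇒ (E₂−E₁)/kT = ln(1/0.824) = ln(1.2136) = 0.19359.
kT = 0.250 eV / 0.19359 = 1.29 eV.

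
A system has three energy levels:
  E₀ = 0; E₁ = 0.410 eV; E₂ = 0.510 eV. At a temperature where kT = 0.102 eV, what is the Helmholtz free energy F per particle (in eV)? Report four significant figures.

Eᵢ/kT = 0, 4.01961, 5.00000.
Z = Σ e^(−Eᵢ/kT) = e^(−0) + e^(−4.01961) + e^(−5.00000) = 1.00000 + 0.0179600 + 0.00673795 = 1.02470.
F = −kT ln Z = −0.102 × ln(1.02470) = −0.102 × 0.0243999 = -0.002489 eV.

-0.002489 eV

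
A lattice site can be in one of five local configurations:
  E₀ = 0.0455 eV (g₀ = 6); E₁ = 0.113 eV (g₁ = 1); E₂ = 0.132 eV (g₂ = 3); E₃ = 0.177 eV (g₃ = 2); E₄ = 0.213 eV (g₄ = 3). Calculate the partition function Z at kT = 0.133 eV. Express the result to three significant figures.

Eᵢ/kT = 0.34211, 0.84962, 0.99248, 1.3308, 1.6015.
Z = Σ gᵢe^(−Eᵢ/kT) = 6·e^(−0.34211) + 1·e^(−0.84962) + 3·e^(−0.99248) + 2·e^(−1.3308) + 3·e^(−1.6015) = 4.2616 + 0.42758 + 1.1120 + 0.52853 + 0.60478 = 6.9345.

Z = 6.93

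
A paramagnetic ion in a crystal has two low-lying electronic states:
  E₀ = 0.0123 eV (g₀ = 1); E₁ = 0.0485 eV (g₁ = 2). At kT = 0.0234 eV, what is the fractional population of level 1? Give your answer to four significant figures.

Eᵢ/kT = 0.525641, 2.07265.
Z = Σ gᵢe^(−Eᵢ/kT) = 1·e^(−0.525641) + 2·e^(−2.07265) = 0.591176 + 0.251704 = 0.842880.
P₁ = g₁ e^(−E₁/kT) / Z = 0.251704/0.842880 = 0.2986.

0.2986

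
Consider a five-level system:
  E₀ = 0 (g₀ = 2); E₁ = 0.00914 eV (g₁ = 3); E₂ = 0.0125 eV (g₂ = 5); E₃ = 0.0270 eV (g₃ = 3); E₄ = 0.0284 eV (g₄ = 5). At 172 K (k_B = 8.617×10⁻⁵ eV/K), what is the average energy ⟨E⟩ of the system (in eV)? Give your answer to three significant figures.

k_BT = 8.617×10⁻⁵ × 172 K = 0.014821 eV.
Eᵢ/kT = 0, 0.61669, 0.84340, 1.8217, 1.9162.
Z = Σ gᵢe^(−Eᵢ/kT) = 2·e^(−0) + 3·e^(−0.61669) + 5·e^(−0.84340) + 3·e^(−1.8217) + 5·e^(−1.9162) = 2.0000 + 1.6192 + 2.1512 + 0.48525 + 0.73583 = 6.9915.
⟨E⟩ = Σ Eᵢ gᵢe^(−Eᵢ/kT) / Z = (0·2.0000 + 0.00914·1.6192 + 0.0125·2.1512 + 0.0270·0.48525 + 0.0284·0.73583) / 6.9915 = 0.0108 eV.

0.0108 eV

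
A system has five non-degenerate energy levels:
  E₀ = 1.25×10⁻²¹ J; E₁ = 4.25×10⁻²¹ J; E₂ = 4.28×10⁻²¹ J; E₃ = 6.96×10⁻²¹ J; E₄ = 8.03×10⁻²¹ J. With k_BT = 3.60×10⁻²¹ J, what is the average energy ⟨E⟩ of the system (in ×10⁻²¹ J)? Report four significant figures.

Eᵢ/kT = 0.347222, 1.18056, 1.18889, 1.93333, 2.23056.
Z = Σ e^(−Eᵢ/kT) = e^(−0.347222) + e^(−1.18056) + e^(−1.18889) + e^(−1.93333) + e^(−2.23056) = 0.706648 + 0.307107 + 0.304559 + 0.144666 + 0.107468 = 1.57045.
⟨E⟩ = Σ Eᵢ e^(−Eᵢ/kT) / Z = (1.25·0.706648 + 4.25·0.307107 + 4.28·0.304559 + 6.96·0.144666 + 8.03·0.107468) / 1.57045 = 3.414 ×10⁻²¹ J.

3.414 ×10⁻²¹ J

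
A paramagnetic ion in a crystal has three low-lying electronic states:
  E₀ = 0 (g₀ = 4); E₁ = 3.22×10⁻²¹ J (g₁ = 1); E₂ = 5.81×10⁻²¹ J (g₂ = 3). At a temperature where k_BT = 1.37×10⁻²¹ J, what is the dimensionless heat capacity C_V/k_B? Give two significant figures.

0.31

Eᵢ/kT = 0, 2.350, 4.241.
Z = Σ gᵢe^(−Eᵢ/kT) = 4·e^(−0) + 1·e^(−2.350) + 3·e^(−4.241) = 4.000 + 0.09537 + 0.04318 = 4.139.
⟨E⟩ = 0.1348, ⟨E²⟩ = 0.5911.
C_V/k_B = (⟨E²⟩ − ⟨E⟩²)/(kT)² = (0.5911 − 0.01817)/1.877 = 0.31.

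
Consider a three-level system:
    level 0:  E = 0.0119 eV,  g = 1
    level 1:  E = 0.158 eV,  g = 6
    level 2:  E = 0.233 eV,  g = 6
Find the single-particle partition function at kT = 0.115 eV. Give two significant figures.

Eᵢ/kT = 0.1035, 1.374, 2.026.
Z = Σ gᵢe^(−Eᵢ/kT) = 1·e^(−0.1035) + 6·e^(−1.374) + 6·e^(−2.026) = 0.9017 + 1.519 + 0.7912 = 3.212.

Z = 3.2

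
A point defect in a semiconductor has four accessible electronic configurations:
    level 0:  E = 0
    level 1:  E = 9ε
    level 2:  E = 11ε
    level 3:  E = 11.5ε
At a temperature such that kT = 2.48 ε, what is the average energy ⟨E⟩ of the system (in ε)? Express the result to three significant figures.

0.459 ε

Eᵢ/kT = 0, 3.6290, 4.4355, 4.6371.
Z = Σ e^(−Eᵢ/kT) = e^(−0) + e^(−3.6290) + e^(−4.4355) + e^(−4.6371) = 1.0000 + 0.026543 + 0.011849 + 0.0096857 = 1.0481.
⟨E⟩ = Σ Eᵢ e^(−Eᵢ/kT) / Z = (0·1.0000 + 9·0.026543 + 11·0.011849 + 11.5·0.0096857) / 1.0481 = 0.459 ε.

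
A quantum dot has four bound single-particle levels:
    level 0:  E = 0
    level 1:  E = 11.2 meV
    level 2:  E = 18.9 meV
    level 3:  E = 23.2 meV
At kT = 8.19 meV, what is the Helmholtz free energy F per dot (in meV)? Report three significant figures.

-2.83 meV

Eᵢ/kT = 0, 1.3675, 2.3077, 2.8327.
Z = Σ e^(−Eᵢ/kT) = e^(−0) + e^(−1.3675) + e^(−2.3077) + e^(−2.8327) = 1.0000 + 0.25474 + 0.099490 + 0.058854 = 1.4131.
F = −kT ln Z = −8.19 × ln(1.4131) = −8.19 × 0.34579 = -2.83 meV.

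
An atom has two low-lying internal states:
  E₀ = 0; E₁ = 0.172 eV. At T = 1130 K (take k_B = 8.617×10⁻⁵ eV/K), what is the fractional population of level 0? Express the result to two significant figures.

0.85

k_BT = 8.617×10⁻⁵ × 1130 K = 0.09737 eV.
Eᵢ/kT = 0, 1.766.
Z = Σ e^(−Eᵢ/kT) = e^(−0) + e^(−1.766) = 1.000 + 0.1710 = 1.171.
P₀ = e^(−E₀/kT) / Z = 1.000/1.171 = 0.85.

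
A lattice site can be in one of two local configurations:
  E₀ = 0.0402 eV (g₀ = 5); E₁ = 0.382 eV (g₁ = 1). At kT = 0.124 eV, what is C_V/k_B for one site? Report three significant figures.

Eᵢ/kT = 0.32419, 3.0806.
Z = Σ gᵢe^(−Eᵢ/kT) = 5·e^(−0.32419) + 1·e^(−3.0806) = 3.6156 + 0.045932 = 3.6615.
⟨E⟩ = 0.044488 eV, ⟨E²⟩ = 0.0034263 eV².
C_V/k_B = (⟨E²⟩ − ⟨E⟩²)/(kT)² = (0.0034263 − 0.0019792)/0.015376 = 0.0941.

0.0941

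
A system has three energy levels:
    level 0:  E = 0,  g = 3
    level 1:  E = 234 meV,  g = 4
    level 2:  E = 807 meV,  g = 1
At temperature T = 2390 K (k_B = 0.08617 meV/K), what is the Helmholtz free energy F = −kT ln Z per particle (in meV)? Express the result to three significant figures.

-301 meV

k_BT = 0.08617 × 2390 K = 205.95 meV.
Eᵢ/kT = 0, 1.1362, 3.9184.
Z = Σ gᵢe^(−Eᵢ/kT) = 3·e^(−0) + 4·e^(−1.1362) + 1·e^(−3.9184) = 3.0000 + 1.2841 + 0.019873 = 4.3040.
F = −kT ln Z = −205.95 × ln(4.3040) = −205.95 × 1.4595 = -301 meV.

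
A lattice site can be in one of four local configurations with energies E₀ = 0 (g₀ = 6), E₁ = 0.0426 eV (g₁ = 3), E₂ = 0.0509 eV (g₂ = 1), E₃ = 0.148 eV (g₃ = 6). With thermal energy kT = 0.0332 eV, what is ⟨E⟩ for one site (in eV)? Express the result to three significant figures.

Eᵢ/kT = 0, 1.2831, 1.5331, 4.4578.
Z = Σ gᵢe^(−Eᵢ/kT) = 6·e^(−0) + 3·e^(−1.2831) + 1·e^(−1.5331) + 6·e^(−4.4578) = 6.0000 + 0.83153 + 0.21587 + 0.069527 = 7.1169.
⟨E⟩ = Σ Eᵢ gᵢe^(−Eᵢ/kT) / Z = (0·6.0000 + 0.0426·0.83153 + 0.0509·0.21587 + 0.148·0.069527) / 7.1169 = 0.00797 eV.

0.00797 eV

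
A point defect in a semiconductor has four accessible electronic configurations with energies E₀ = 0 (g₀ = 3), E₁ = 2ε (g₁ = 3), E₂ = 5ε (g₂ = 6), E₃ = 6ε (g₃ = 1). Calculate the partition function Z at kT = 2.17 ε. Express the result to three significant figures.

Z = 4.86

Eᵢ/kT = 0, 0.92166, 2.3041, 2.7650.
Z = Σ gᵢe^(−Eᵢ/kT) = 3·e^(−0) + 3·e^(−0.92166) + 6·e^(−2.3041) + 1·e^(−2.7650) = 3.0000 + 1.1936 + 0.59909 + 0.062976 = 4.8557.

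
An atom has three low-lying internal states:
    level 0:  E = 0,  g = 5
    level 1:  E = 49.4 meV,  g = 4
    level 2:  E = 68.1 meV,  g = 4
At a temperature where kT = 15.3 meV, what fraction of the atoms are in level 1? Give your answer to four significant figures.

0.03044

Eᵢ/kT = 0, 3.22876, 4.45098.
Z = Σ gᵢe^(−Eᵢ/kT) = 5·e^(−0) + 4·e^(−3.22876) + 4·e^(−4.45098) = 5.00000 + 0.158426 + 0.0466685 = 5.20509.
P₁ = g₁ e^(−E₁/kT) / Z = 0.158426/5.20509 = 0.03044.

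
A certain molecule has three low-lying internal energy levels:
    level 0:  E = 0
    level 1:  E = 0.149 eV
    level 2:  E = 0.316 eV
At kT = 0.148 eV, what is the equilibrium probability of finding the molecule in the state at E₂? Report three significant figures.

Eᵢ/kT = 0, 1.0068, 2.1351.
Z = Σ e^(−Eᵢ/kT) = e^(−0) + e^(−1.0068) + e^(−2.1351) = 1.0000 + 0.36539 + 0.11823 = 1.4836.
P₂ = e^(−E₂/kT) / Z = 0.11823/1.4836 = 0.0797.

0.0797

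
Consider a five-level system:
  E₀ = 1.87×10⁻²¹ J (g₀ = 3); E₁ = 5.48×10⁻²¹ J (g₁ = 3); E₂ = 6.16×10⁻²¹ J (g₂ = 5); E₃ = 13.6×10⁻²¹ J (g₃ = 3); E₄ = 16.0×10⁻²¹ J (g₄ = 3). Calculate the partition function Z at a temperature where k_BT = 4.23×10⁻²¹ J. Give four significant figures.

Eᵢ/kT = 0.442080, 1.29551, 1.45626, 3.21513, 3.78251.
Z = Σ gᵢe^(−Eᵢ/kT) = 3·e^(−0.442080) + 3·e^(−1.29551) + 5·e^(−1.45626) + 3·e^(−3.21513) + 3·e^(−3.78251) = 1.92809 + 0.821275 + 1.16553 + 0.120450 + 0.0682964 = 4.10364.

Z = 4.104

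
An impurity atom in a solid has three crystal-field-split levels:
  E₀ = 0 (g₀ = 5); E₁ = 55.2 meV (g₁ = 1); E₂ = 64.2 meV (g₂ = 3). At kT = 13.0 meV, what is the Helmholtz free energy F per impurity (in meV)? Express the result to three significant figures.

Eᵢ/kT = 0, 4.2462, 4.9385.
Z = Σ gᵢe^(−Eᵢ/kT) = 5·e^(−0) + 1·e^(−4.2462) + 3·e^(−4.9385) = 5.0000 + 0.014319 + 0.021496 = 5.0358.
F = −kT ln Z = −13.0 × ln(5.0358) = −13.0 × 1.6166 = -21.0 meV.

-21.0 meV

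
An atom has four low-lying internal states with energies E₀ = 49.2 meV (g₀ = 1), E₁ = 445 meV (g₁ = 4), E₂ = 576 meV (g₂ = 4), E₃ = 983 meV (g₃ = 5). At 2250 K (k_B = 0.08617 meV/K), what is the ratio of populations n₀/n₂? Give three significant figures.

3.78

k_BT = 0.08617 × 2250 K = 193.88 meV.
n₀/n₂ = (g₀/g₂) exp[−(E₀−E₂)/kT] = (1/4) × exp(−(-526.8 meV)/(193.88 meV)) = (1/4) × exp(2.7171) = 3.78.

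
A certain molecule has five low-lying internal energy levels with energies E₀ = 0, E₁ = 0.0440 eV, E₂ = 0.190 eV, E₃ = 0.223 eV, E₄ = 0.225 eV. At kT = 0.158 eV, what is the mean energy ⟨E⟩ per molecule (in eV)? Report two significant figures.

0.078 eV

Eᵢ/kT = 0, 0.2785, 1.203, 1.411, 1.424.
Z = Σ e^(−Eᵢ/kT) = e^(−0) + e^(−0.2785) + e^(−1.203) + e^(−1.411) + e^(−1.424) = 1.000 + 0.7569 + 0.3003 + 0.2439 + 0.2407 = 2.542.
⟨E⟩ = Σ Eᵢ e^(−Eᵢ/kT) / Z = (0·1.000 + 0.0440·0.7569 + 0.190·0.3003 + 0.223·0.2439 + 0.225·0.2407) / 2.542 = 0.078 eV.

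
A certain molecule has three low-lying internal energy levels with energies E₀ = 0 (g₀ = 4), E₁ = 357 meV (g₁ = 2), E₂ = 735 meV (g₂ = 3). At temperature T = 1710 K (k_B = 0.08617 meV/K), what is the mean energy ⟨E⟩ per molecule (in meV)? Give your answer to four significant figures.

18.66 meV

k_BT = 0.08617 × 1710 K = 147.351 meV.
Eᵢ/kT = 0, 2.42279, 4.98809.
Z = Σ gᵢe^(−Eᵢ/kT) = 4·e^(−0) + 2·e^(−2.42279) + 3·e^(−4.98809) = 4.00000 + 0.177348 + 0.0204560 = 4.19780.
⟨E⟩ = Σ Eᵢ gᵢe^(−Eᵢ/kT) / Z = (0·4.00000 + 357·0.177348 + 735·0.0204560) / 4.19780 = 18.66 meV.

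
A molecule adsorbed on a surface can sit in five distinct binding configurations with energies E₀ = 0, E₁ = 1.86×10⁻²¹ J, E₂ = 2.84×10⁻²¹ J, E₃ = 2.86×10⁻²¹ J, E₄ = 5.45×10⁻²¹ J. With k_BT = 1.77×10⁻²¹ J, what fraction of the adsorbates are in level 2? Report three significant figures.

Eᵢ/kT = 0, 1.0508, 1.6045, 1.6158, 3.0791.
Z = Σ e^(−Eᵢ/kT) = e^(−0) + e^(−1.0508) + e^(−1.6045) + e^(−1.6158) + e^(−3.0791) = 1.0000 + 0.34966 + 0.20099 + 0.19873 + 0.046001 = 1.7954.
P₂ = e^(−E₂/kT) / Z = 0.20099/1.7954 = 0.112.

0.112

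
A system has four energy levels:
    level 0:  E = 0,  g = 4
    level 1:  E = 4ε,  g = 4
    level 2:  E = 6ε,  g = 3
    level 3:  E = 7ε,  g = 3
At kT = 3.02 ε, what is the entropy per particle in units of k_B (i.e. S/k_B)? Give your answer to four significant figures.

Eᵢ/kT = 0, 1.32450, 1.98675, 2.31788.
Z = Σ gᵢe^(−Eᵢ/kT) = 4·e^(−0) + 4·e^(−1.32450) + 3·e^(−1.98675) + 3·e^(−2.31788) = 4.00000 + 1.06374 + 0.411421 + 0.295446 = 5.77061.
⟨E⟩ = Σ EᵢPᵢ = 1.52351 ε.
S/k_B = ln Z + ⟨E⟩/kT = ln(5.77061) + 1.52351/3.02 = 1.75278 + 0.504474 = 2.257.

2.257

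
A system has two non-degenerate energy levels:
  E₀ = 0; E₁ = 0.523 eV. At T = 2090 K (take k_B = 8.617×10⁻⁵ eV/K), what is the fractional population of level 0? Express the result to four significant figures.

k_BT = 8.617×10⁻⁵ × 2090 K = 0.180095 eV.
Eᵢ/kT = 0, 2.90402.
Z = Σ e^(−Eᵢ/kT) = e^(−0) + e^(−2.90402) = 1.00000 + 0.0548025 = 1.05480.
P₀ = e^(−E₀/kT) / Z = 1.00000/1.05480 = 0.9480.

0.9480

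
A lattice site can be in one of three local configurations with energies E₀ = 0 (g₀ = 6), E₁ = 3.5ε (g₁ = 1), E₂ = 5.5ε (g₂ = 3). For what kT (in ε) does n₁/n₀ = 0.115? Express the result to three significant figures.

9.43 ε

n₁/n₀ = (g₁/g₀) exp[−(E₁−E₀)/kT] = 0.115.
⇒ (E₁−E₀)/kT = ln((1/6)/0.115) = ln(1.4493) = 0.37108.
kT = 3.5ε / 0.37108 = 9.43 ε.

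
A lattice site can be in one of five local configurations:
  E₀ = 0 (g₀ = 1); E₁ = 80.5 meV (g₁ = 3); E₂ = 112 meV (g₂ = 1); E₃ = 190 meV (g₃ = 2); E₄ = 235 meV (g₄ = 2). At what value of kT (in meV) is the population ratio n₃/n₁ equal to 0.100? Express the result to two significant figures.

58 meV

n₃/n₁ = (g₃/g₁) exp[−(E₃−E₁)/kT] = 0.100.
⇒ (E₃−E₁)/kT = ln((2/3)/0.100) = ln(6.667) = 1.897.
kT = 109.5 meV / 1.897 = 58 meV.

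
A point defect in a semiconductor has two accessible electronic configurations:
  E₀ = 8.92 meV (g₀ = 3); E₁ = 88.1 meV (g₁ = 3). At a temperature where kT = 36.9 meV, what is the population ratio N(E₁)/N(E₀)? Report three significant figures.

n₁/n₀ = (g₁/g₀) exp[−(E₁−E₀)/kT] = (3/3) × exp(−(79.18 meV)/(36.9 meV)) = (3/3) × exp(-2.1458) = 0.117.

0.117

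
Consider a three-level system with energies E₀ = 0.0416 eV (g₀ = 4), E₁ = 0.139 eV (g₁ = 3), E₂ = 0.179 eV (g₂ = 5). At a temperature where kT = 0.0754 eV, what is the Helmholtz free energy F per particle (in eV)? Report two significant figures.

Eᵢ/kT = 0.5517, 1.844, 2.374.
Z = Σ gᵢe^(−Eᵢ/kT) = 4·e^(−0.5517) + 3·e^(−1.844) + 5·e^(−2.374) = 2.304 + 0.4746 + 0.4655 = 3.244.
F = −kT ln Z = −0.0754 × ln(3.244) = −0.0754 × 1.177 = -0.089 eV.

-0.089 eV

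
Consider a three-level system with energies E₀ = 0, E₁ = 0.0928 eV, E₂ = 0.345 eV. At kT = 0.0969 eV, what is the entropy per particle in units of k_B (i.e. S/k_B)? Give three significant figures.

Eᵢ/kT = 0, 0.95769, 3.5604.
Z = Σ e^(−Eᵢ/kT) = e^(−0) + e^(−0.95769) + e^(−3.5604) = 1.0000 + 0.38378 + 0.028427 = 1.4122.
⟨E⟩ = Σ EᵢPᵢ = 0.032164 eV.
S/k_B = ln Z + ⟨E⟩/kT = ln(1.4122) + 0.032164/0.0969 = 0.34515 + 0.33193 = 0.677.

0.677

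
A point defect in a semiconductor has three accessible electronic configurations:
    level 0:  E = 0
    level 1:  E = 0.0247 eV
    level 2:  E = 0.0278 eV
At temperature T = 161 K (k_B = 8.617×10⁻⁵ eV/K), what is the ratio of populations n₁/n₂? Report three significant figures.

1.25

k_BT = 8.617×10⁻⁵ × 161 K = 0.013873 eV.
n₁/n₂ = exp[−(E₁−E₂)/kT] = exp(−(-0.0031 eV)/(0.013873 eV)) = exp(0.22346) = 1.25.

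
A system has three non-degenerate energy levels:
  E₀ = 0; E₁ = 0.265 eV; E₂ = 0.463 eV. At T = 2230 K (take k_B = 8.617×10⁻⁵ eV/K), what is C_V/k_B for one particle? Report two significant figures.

k_BT = 8.617×10⁻⁵ × 2230 K = 0.1922 eV.
Eᵢ/kT = 0, 1.379, 2.409.
Z = Σ e^(−Eᵢ/kT) = e^(−0) + e^(−1.379) + e^(−2.409) = 1.000 + 0.2518 + 0.08991 = 1.342.
⟨E⟩ = 0.08074 eV, ⟨E²⟩ = 0.02754 eV².
C_V/k_B = (⟨E²⟩ − ⟨E⟩²)/(kT)² = (0.02754 − 0.006519)/0.03694 = 0.57.

0.57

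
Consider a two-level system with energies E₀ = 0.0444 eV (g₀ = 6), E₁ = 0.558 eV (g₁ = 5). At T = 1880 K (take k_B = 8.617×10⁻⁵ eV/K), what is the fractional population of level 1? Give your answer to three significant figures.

0.0338

k_BT = 8.617×10⁻⁵ × 1880 K = 0.16200 eV.
Eᵢ/kT = 0.27407, 3.4444.
Z = Σ gᵢe^(−Eᵢ/kT) = 6·e^(−0.27407) + 5·e^(−3.4444) = 4.5617 + 0.15962 = 4.7213.
P₁ = g₁ e^(−E₁/kT) / Z = 0.15962/4.7213 = 0.0338.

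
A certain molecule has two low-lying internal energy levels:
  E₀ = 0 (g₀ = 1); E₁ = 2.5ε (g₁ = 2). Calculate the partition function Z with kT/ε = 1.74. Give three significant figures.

Eᵢ/kT = 0, 1.4368.
Z = Σ gᵢe^(−Eᵢ/kT) = 1·e^(−0) + 2·e^(−1.4368) = 1.0000 + 0.47537 = 1.4754.

Z = 1.48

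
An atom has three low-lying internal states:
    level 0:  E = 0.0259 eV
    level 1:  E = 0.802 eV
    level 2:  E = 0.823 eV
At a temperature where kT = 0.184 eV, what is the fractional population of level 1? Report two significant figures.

Eᵢ/kT = 0.1408, 4.359, 4.473.
Z = Σ e^(−Eᵢ/kT) = e^(−0.1408) + e^(−4.359) + e^(−4.473) = 0.8687 + 0.01279 + 0.01141 = 0.8929.
P₁ = e^(−E₁/kT) / Z = 0.01279/0.8929 = 0.014.

0.014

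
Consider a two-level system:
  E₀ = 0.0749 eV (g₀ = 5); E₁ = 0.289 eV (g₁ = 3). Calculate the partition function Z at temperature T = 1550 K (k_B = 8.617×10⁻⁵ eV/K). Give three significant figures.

k_BT = 8.617×10⁻⁵ × 1550 K = 0.13356 eV.
Eᵢ/kT = 0.56080, 2.1638.
Z = Σ gᵢe^(−Eᵢ/kT) = 5·e^(−0.56080) + 3·e^(−2.1638) = 2.8538 + 0.34466 = 3.1985.

Z = 3.20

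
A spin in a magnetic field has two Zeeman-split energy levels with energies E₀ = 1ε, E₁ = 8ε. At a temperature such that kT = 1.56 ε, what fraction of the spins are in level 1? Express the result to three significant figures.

Eᵢ/kT = 0.64103, 5.1282.
Z = Σ e^(−Eᵢ/kT) = e^(−0.64103) + e^(−5.1282) = 0.52675 + 0.0059272 = 0.53268.
P₁ = e^(−E₁/kT) / Z = 0.0059272/0.53268 = 0.0111.

0.0111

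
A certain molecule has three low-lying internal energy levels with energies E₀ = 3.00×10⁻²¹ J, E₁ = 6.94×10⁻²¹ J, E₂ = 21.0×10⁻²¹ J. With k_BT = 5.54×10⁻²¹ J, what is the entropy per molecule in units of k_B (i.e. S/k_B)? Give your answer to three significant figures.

0.736

Eᵢ/kT = 0.54152, 1.2527, 3.7906.
Z = Σ e^(−Eᵢ/kT) = e^(−0.54152) + e^(−1.2527) + e^(−3.7906) = 0.58186 + 0.28573 + 0.022582 = 0.89017.
⟨E⟩ = Σ EᵢPᵢ = 4.7213 ×10⁻²¹ J.
S/k_B = ln Z + ⟨E⟩/kT = ln(0.89017) + 4.7213/5.54 = -0.11634 + 0.85222 = 0.736.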